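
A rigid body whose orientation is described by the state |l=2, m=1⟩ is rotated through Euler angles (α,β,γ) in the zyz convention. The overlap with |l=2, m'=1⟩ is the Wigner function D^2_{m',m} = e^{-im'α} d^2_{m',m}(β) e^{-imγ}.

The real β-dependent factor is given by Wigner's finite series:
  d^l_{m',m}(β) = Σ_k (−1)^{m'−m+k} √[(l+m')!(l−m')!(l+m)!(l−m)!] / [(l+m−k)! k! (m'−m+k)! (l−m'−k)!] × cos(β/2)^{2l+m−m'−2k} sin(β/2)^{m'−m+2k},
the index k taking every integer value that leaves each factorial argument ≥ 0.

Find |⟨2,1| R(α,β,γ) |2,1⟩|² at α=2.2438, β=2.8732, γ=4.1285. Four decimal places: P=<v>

D^2_{1,1}(2.2438,2.8732,4.1285) = e^{-i·1·2.2438}·d^2_{1,1}(2.8732)·e^{-i·1·4.1285}. Compute d first:
Half-angle: c=0.133794, s=0.991009. N=√(6·1·6·1)=6.000000
Admissible k: 0..1 (factorial args all ≥0)
  k=0: (−1)^0·6.0000/(6)·0.1338^4·0.9910^0 = +0.000320
  k=1: (−1)^1·6.0000/(2)·0.1338^2·0.9910^2 = -0.052741
d^2_{1,1}(2.8732) = +0.000320 -0.052741 = -0.052421
|D^2_{1,1}|² = |d^2_{1,1}(β)|² = (-0.052421)² = 0.002748 (the z-rotation phases have unit modulus)

P=0.0027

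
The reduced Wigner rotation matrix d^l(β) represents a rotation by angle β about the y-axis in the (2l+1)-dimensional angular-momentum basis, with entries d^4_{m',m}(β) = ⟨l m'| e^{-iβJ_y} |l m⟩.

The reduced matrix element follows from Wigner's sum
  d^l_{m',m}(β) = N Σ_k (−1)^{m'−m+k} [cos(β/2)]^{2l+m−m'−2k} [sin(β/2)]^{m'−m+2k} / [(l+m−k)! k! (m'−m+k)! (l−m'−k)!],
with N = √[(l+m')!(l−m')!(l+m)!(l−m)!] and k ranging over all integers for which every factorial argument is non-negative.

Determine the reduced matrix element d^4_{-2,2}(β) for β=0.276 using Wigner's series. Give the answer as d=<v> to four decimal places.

d^4_{-2,2}(β=0.276) via Wigner's sum:
With c≡cos(β/2)=0.990493 and s≡sin(β/2)=0.137562, N=[2·720·720·2]^{1/2}=1440.000000
Admissible k: 4..6 (factorial args all ≥0)
  k=4: (−1)^0·1440.0000/(96)·0.9905^4·0.1376^4 = +0.005170
  k=5: (−1)^1·1440.0000/(120)·0.9905^2·0.1376^6 = -0.000080
  k=6: (−1)^2·1440.0000/(1440)·0.9905^0·0.1376^8 = +0.000000
d^4_{-2,2}(0.276) = +0.005170 -0.000080 +0.000000 = +0.005090

d=0.0051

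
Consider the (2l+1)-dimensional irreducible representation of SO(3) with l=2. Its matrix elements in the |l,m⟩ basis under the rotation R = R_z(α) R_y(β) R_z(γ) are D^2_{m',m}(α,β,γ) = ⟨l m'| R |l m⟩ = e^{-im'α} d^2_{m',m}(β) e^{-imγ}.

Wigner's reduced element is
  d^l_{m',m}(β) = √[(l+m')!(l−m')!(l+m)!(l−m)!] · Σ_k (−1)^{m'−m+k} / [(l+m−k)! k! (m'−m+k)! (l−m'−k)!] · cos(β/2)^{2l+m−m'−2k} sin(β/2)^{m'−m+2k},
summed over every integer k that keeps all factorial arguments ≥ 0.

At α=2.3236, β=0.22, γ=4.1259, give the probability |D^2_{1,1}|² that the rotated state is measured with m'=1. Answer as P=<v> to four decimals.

P=0.8842

First d^2_{1,1}(β=0.22), then the phase factors e^{-i(1)α} and e^{-i(1)γ}:
With c≡cos(β/2)=0.993956 and s≡sin(β/2)=0.109778, N=[6·1·6·1]^{1/2}=6.000000
k∈{0,1} keeps every argument non-negative
  k=0: (−1)^0·6.0000/(6)·0.9940^4·0.1098^0 = +0.976043
  k=1: (−1)^1·6.0000/(2)·0.9940^2·0.1098^2 = -0.035718
d^2_{1,1}(0.22) = +0.976043 -0.035718 = +0.940325
|D^2_{1,1}|² = |d^2_{1,1}(β)|² = (+0.940325)² = 0.884210 (the z-rotation phases have unit modulus)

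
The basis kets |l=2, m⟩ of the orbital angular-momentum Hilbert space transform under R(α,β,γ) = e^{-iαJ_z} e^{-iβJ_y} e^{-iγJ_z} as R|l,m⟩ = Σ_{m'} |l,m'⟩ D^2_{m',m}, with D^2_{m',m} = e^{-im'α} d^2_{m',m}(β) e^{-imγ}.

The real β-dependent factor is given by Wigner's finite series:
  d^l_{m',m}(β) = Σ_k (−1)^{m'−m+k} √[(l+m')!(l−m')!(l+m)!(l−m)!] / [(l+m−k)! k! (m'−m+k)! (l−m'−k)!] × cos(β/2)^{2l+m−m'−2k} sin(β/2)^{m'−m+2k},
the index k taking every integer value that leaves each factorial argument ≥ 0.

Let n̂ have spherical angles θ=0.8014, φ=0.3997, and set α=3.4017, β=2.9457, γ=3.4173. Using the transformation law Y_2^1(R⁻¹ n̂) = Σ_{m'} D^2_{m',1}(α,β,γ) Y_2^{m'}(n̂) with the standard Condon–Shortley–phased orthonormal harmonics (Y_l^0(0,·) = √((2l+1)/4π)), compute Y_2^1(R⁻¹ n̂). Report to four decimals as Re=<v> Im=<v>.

Need the full column D^2_{m',1} for m'=−2..2 at α=3.4017, β=2.9457, γ=3.4173.
cos(β/2)=0.097790, sin(β/2)=0.995207
d^2_{-2,1}: single k=3 term ⇒ +0.192781;  D = -0.187047-0.046668i
d^2_{-1,1}: k∈[2..3] ⇒ +0.028414 -0.980966 = -0.952552;  D = -0.952436+0.014859i
d^2_{0,1}: k∈[1..2] ⇒ +0.002280 -0.236107 = -0.233828;  D = +0.224997-0.063654i
d^2_{1,1}: k∈[0..1] ⇒ +0.000091 -0.028414 = -0.028323;  D = -0.024353+0.014460i
d^2_{2,1}: single k=0 term ⇒ -0.001861;  D = +0.001302-0.001330i
Y_2^{m'}(θ=0.8014,φ=0.3997) and Σ D·Y over m':
  (-0.1870-0.0467i)·(+0.1390-0.1429i)  (-0.9524+0.0149i)·(+0.3556-0.1502i)  (+0.2250-0.0637i)·(+0.1426+0.0000i)  (-0.0244+0.0145i)·(-0.3556-0.1502i)  (+0.0013-0.0013i)·(+0.1390+0.1429i)
Y_2^1(R⁻¹ n̂) = -0.325876+0.158064i

Re=-0.3259 Im=0.1581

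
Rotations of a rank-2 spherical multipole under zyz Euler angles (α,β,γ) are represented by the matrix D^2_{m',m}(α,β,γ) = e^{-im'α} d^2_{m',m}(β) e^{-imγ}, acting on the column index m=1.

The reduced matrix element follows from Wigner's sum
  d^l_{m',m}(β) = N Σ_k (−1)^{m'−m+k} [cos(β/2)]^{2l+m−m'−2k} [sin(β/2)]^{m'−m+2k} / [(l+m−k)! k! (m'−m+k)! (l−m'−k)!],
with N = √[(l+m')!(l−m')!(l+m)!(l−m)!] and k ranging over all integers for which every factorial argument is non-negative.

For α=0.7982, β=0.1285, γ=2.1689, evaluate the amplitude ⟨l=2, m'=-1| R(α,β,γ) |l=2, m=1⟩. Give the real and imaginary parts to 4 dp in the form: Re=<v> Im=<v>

D^2_{-1,1}(0.7982,0.1285,2.1689) = e^{-i·-1·0.7982}·d^2_{-1,1}(0.1285)·e^{-i·1·2.1689}. Compute d first:
Half-angle: c=0.997937, s=0.064206. N=√(1·6·6·1)=6.000000
The bounds max(0,m−m')=2 and min(l+m,l−m')=3 give 2 terms
  k=2: (−1)^0·6.0000/(2)·0.9979^2·0.0642^2 = +0.012316
  k=3: (−1)^1·6.0000/(6)·0.9979^0·0.0642^4 = -0.000017
d^2_{-1,1}(0.1285) = +0.012316 -0.000017 = +0.012299
D = (+0.697997+0.716101i)·(+0.012299)·(-0.563076-0.826405i) = +0.002445-0.012054i

Re=0.0024 Im=-0.0121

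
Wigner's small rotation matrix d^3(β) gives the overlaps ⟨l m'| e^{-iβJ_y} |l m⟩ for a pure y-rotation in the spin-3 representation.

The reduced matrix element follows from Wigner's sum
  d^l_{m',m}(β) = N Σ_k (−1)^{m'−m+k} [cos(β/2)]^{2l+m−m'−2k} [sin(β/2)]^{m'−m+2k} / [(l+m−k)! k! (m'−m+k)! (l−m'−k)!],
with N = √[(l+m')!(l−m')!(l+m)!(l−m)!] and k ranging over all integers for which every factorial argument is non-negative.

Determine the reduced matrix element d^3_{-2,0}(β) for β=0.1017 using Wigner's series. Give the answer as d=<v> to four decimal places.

d=0.0140

d^3_{-2,0}(β=0.1017) via Wigner's sum:
Half-angle: c=0.998707, s=0.050828. N=√(1·120·6·6)=65.726707
k∈{2,3} keeps every argument non-negative
  k=2: (−1)^0·65.7267/(12)·0.9987^4·0.0508^2 = +0.014077
  k=3: (−1)^1·65.7267/(12)·0.9987^2·0.0508^4 = -0.000036
d^3_{-2,0}(0.1017) = +0.014077 -0.000036 = +0.014041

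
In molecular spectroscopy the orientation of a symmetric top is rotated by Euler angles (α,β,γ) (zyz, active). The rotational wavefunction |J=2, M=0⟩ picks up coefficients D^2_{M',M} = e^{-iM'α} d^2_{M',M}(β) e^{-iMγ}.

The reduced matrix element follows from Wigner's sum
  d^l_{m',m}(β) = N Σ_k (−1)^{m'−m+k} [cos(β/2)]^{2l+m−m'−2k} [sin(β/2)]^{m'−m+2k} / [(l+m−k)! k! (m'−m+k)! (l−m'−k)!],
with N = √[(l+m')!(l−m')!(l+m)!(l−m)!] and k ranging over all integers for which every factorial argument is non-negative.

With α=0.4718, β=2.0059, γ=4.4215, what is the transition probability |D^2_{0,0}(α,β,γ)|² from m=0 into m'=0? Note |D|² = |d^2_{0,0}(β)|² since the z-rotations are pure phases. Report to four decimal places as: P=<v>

P=0.0545

Split into d^2_{0,0}(β=2.0059) × two z-phases.
Half-angle: c=0.537818, s=0.843061. N=√(2·2·2·2)=4.000000
k∈{0,1,2} keeps every argument non-negative
  k=0: (−1)^0·4.0000/(4)·0.5378^4·0.8431^0 = +0.083664
  k=1: (−1)^1·4.0000/(1)·0.5378^2·0.8431^2 = -0.822334
  k=2: (−1)^2·4.0000/(4)·0.5378^0·0.8431^4 = +0.505169
d^2_{0,0}(2.0059) = +0.083664 -0.822334 +0.505169 = -0.233501
|D^2_{0,0}|² = |d^2_{0,0}(β)|² = (-0.233501)² = 0.054523 (the z-rotation phases have unit modulus)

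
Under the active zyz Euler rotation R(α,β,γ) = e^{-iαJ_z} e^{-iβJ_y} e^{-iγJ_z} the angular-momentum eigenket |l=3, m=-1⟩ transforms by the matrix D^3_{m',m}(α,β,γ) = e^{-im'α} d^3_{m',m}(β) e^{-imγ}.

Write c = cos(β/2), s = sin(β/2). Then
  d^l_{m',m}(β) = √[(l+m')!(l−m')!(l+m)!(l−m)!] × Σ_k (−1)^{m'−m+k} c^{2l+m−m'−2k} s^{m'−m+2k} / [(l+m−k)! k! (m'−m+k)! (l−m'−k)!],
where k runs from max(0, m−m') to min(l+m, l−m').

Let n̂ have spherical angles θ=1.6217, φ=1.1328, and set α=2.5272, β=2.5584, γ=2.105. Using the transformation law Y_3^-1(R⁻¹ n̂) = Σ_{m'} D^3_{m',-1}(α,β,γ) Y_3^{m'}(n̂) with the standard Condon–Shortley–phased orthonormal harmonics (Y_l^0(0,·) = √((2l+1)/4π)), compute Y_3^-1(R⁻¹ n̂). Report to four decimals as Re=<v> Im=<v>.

Need the full column D^3_{m',-1} for m'=−3..3 at α=2.5272, β=2.5584, γ=2.105.
cos(β/2)=0.287482, sin(β/2)=0.957786
d^3_{-3,-1}: single k=2 term ⇒ +0.024267;  D = -0.023440-0.006281i
d^3_{-2,-1}: k∈[1..2] ⇒ +0.005947 -0.132028 = -0.126081;  D = -0.080700-0.096870i
d^3_{-1,-1}: k∈[0..2] ⇒ +0.000564 -0.050126 +0.417297 = +0.367735;  D = -0.029457-0.366554i
d^3_{0,-1}: k∈[0..2] ⇒ -0.006515 +0.216944 -0.802682 = -0.592253;  D = +0.301549-0.509737i
d^3_{1,-1}: k∈[0..2] ⇒ +0.037595 -0.556396 +0.771990 = +0.253188;  D = +0.230956-0.103748i
d^3_{2,-1}: k∈[0..1] ⇒ -0.132028 +0.732745 = +0.600717;  D = -0.589656-0.114744i
d^3_{3,-1}: single k=0 term ⇒ +0.269364;  D = +0.186391+0.194462i
Y_3^{m'}(θ=1.6217,φ=1.1328) and Σ D·Y over m':
  (-0.0234-0.0063i)·(-0.4020+0.1056i)  (-0.0807-0.0969i)·(+0.0332+0.0398i)  (-0.0295-0.3666i)·(-0.1351+0.2885i)  (+0.3015-0.5097i)·(+0.0567+0.0000i)  (+0.2310-0.1037i)·(+0.1351+0.2885i)  (-0.5897-0.1147i)·(+0.0332-0.0398i)  (+0.1864+0.1945i)·(+0.4020+0.1056i)
Y_3^-1(R⁻¹ n̂) = +0.229487+0.175879i

Re=0.2295 Im=0.1759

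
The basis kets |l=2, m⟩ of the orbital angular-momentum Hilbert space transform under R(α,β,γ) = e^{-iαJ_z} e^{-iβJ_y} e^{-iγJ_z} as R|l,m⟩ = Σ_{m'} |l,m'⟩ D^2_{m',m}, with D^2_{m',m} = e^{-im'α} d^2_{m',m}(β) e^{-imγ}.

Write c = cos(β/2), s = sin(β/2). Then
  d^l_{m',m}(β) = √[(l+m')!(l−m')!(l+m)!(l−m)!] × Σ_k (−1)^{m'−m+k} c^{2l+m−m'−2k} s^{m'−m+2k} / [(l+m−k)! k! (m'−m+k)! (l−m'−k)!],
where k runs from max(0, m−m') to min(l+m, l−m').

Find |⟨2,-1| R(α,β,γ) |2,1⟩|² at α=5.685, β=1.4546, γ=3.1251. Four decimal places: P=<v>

First d^2_{-1,1}(β=1.4546), then the phase factors e^{-i(-1)α} and e^{-i(1)γ}:
Half-angle: c=0.746972, s=0.664855. N=√(1·6·6·1)=6.000000
k: max(0,(1)−(-1))=2 … min(2+(1),2−(-1))=3
  k=2: (−1)^0·6.0000/(2)·0.7470^2·0.6649^2 = +0.739919
  k=3: (−1)^1·6.0000/(6)·0.7470^0·0.6649^4 = -0.195393
d^2_{-1,1}(1.4546) = +0.739919 -0.195393 = +0.544527
|D^2_{-1,1}|² = |d^2_{-1,1}(β)|² = (+0.544527)² = 0.296509 (the z-rotation phases have unit modulus)

P=0.2965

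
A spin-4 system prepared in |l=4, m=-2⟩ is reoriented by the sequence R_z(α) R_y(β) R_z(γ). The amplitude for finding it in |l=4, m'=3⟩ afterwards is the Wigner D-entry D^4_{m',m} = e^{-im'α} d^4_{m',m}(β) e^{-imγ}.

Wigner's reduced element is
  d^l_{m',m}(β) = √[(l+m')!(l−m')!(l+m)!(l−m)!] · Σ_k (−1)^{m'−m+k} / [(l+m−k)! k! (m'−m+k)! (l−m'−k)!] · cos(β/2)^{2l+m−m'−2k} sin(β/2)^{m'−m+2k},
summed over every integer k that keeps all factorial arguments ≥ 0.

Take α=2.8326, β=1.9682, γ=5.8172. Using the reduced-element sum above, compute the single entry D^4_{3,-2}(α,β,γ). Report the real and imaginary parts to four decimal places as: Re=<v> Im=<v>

Re=0.1875 Im=-0.0009

Split into d^4_{3,-2}(β=1.9682) × two z-phases.
Half-angle: c=0.553613, s=0.832774. N=√(5040·1·2·720)=2693.993318
k∈{0,1} keeps every argument non-negative
  k=0: (−1)^5·2693.9933/(240)·0.5536^3·0.8328^5 = -0.762851
  k=1: (−1)^6·2693.9933/(720)·0.5536^1·0.8328^7 = +0.575388
d^4_{3,-2}(1.9682) = -0.762851 +0.575388 = -0.187463
Attach z-rotation phases: D = e^{-i(3)(2.8326)}·(-0.187463)·e^{-i(-2)(5.8172)} = +0.187461-0.000936i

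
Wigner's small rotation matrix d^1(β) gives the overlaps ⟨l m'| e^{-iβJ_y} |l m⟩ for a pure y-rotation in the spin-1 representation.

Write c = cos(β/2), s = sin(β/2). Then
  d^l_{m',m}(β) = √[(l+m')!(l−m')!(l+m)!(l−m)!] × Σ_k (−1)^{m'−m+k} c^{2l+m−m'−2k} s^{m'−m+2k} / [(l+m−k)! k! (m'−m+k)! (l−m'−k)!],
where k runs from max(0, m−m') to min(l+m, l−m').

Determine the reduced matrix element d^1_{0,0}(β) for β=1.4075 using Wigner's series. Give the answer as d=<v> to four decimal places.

d=0.1626

d^1_{0,0}(β=1.4075) via Wigner's sum:
With c≡cos(β/2)=0.762421 and s≡sin(β/2)=0.647081, N=[1·1·1·1]^{1/2}=1.000000
k∈{0,1} keeps every argument non-negative
  k=0: (−1)^0·1.0000/(1)·0.7624^2·0.6471^0 = +0.581286
  k=1: (−1)^1·1.0000/(1)·0.7624^0·0.6471^2 = -0.418714
d^1_{0,0}(1.4075) = +0.581286 -0.418714 = +0.162572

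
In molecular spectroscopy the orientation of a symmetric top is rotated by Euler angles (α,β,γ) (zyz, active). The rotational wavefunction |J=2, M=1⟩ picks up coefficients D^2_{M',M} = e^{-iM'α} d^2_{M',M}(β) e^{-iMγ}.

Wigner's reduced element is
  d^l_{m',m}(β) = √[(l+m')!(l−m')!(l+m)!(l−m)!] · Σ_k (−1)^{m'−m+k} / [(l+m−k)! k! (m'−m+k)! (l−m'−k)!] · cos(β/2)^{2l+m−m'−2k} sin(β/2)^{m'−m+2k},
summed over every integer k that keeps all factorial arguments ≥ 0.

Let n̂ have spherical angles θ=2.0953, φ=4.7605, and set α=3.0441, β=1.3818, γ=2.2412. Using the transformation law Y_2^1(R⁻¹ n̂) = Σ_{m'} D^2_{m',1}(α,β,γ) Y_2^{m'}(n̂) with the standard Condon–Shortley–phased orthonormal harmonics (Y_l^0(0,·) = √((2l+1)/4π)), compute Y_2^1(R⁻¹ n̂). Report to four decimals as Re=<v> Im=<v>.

Re=0.0639 Im=-0.1510

Need the full column D^2_{m',1} for m'=−2..2 at α=3.0441, β=1.3818, γ=2.2412.
cos(β/2)=0.770673, sin(β/2)=0.637231
d^2_{-2,1}: single k=3 term ⇒ +0.398833;  D = -0.303650-0.258581i
d^2_{-1,1}: k∈[2..3] ⇒ +0.723528 -0.164887 = +0.558640;  D = +0.388045+0.401871i
d^2_{0,1}: k∈[1..2] ⇒ +0.714468 -0.488468 = +0.225999;  D = -0.140414-0.177087i
d^2_{1,1}: k∈[0..1] ⇒ +0.352761 -0.723528 = -0.370767;  D = -0.200986-0.311565i
d^2_{2,1}: single k=0 term ⇒ -0.583361;  D = +0.267010+0.518667i
Y_2^{m'}(θ=2.0953,φ=4.7605) and Σ D·Y over m':
  (-0.3037-0.2586i)·(-0.2881+0.0278i)  (+0.3880+0.4019i)·(-0.0161-0.3345i)  (-0.1404-0.1771i)·(-0.0781+0.0000i)  (-0.2010-0.3116i)·(+0.0161-0.3345i)  (+0.2670+0.5187i)·(-0.2881-0.0278i)
Y_2^1(R⁻¹ n̂) = +0.063852-0.151015i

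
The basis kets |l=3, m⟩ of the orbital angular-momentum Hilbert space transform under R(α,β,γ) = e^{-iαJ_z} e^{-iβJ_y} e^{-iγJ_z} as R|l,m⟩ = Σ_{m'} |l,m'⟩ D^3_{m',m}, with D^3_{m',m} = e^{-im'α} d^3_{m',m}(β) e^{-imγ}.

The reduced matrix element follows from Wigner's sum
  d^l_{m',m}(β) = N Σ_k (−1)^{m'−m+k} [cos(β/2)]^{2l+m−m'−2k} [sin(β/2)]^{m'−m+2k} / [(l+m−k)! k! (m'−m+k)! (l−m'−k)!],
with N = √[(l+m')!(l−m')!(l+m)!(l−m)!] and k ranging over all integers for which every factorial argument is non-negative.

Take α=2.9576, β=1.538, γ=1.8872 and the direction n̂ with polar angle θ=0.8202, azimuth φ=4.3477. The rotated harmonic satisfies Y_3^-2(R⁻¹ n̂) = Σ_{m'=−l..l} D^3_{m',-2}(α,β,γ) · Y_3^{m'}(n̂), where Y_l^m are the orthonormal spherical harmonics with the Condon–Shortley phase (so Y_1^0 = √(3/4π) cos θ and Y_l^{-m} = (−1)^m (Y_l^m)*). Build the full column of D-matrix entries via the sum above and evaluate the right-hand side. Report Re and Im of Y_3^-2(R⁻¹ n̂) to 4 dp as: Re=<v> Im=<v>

Need the full column D^3_{m',-2} for m'=−3..3 at α=2.9576, β=1.538, γ=1.8872.
cos(β/2)=0.718606, sin(β/2)=0.695417
d^3_{-3,-2}: single k=1 term ⇒ +0.326420;  D = +0.325354+0.026356i
d^3_{-2,-2}: k∈[0..1] ⇒ +0.137704 -0.644800 = -0.507096;  D = +0.489418+0.132726i
d^3_{-1,-2}: k∈[0..1] ⇒ -0.421406 +0.789295 = +0.367889;  D = +0.331454+0.159626i
d^3_{0,-2}: k∈[0..1] ⇒ +0.706343 -0.661491 = +0.044852;  D = -0.036167-0.026526i
d^3_{1,-2}: k∈[0..1] ⇒ -0.789295 +0.369588 = -0.419707;  D = -0.287314-0.305949i
d^3_{2,-2}: k∈[0..1] ⇒ +0.603856 -0.113102 = +0.490754;  D = -0.264828-0.413165i
d^3_{3,-2}: single k=0 term ⇒ -0.286281;  D = -0.107784-0.265216i
Y_3^{m'}(θ=0.8202,φ=4.3477) and Σ D·Y over m':
  (+0.3254+0.0264i)·(+0.1450-0.0749i)  (+0.4894+0.1327i)·(-0.2779-0.2484i)  (+0.3315+0.1596i)·(-0.1118+0.2928i)  (-0.0362-0.0265i)·(-0.1715+0.0000i)  (-0.2873-0.3059i)·(+0.1118+0.2928i)  (-0.2648-0.4132i)·(-0.2779+0.2484i)  (-0.1078-0.2652i)·(-0.1450-0.0749i)
Y_3^-2(R⁻¹ n̂) = +0.097977-0.118014i

Re=0.0980 Im=-0.1180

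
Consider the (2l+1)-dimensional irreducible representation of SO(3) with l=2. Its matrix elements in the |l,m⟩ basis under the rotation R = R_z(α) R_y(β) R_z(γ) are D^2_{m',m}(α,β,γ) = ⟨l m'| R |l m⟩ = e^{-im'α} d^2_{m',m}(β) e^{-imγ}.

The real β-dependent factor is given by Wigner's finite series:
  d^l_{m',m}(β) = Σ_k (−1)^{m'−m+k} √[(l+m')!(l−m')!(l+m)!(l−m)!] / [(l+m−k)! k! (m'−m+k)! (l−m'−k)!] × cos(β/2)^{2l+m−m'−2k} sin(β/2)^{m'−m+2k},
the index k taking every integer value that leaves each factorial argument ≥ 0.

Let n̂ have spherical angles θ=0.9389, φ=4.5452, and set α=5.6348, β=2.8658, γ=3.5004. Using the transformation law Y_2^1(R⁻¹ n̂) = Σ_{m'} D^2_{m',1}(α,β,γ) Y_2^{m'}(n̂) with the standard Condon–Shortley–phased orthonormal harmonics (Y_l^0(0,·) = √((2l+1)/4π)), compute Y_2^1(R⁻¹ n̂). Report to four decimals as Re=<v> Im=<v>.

Need the full column D^2_{m',1} for m'=−2..2 at α=5.6348, β=2.8658, γ=3.5004.
cos(β/2)=0.137460, sin(β/2)=0.990507
d^2_{-2,1}: single k=3 term ⇒ +0.267164;  D = +0.022624+0.266205i
d^2_{-1,1}: k∈[2..3] ⇒ +0.055614 -0.962567 = -0.906952;  D = +0.484527-0.766679i
d^2_{0,1}: k∈[1..2] ⇒ +0.006302 -0.327208 = -0.320906;  D = +0.300470-0.112689i
d^2_{1,1}: k∈[0..1] ⇒ +0.000357 -0.055614 = -0.055257;  D = +0.052957+0.015779i
d^2_{2,1}: single k=0 term ⇒ -0.005145;  D = +0.003043+0.004149i
Y_2^{m'}(θ=0.9389,φ=4.5452) and Σ D·Y over m':
  (+0.0226+0.2662i)·(-0.2376-0.0825i)  (+0.4845-0.7667i)·(-0.0613+0.3631i)  (+0.3005-0.1127i)·(+0.0147+0.0000i)  (+0.0530+0.0158i)·(+0.0613+0.3631i)  (+0.0030+0.0041i)·(-0.2376+0.0825i)
Y_2^1(R⁻¹ n̂) = +0.266149+0.175589i

Re=0.2661 Im=0.1756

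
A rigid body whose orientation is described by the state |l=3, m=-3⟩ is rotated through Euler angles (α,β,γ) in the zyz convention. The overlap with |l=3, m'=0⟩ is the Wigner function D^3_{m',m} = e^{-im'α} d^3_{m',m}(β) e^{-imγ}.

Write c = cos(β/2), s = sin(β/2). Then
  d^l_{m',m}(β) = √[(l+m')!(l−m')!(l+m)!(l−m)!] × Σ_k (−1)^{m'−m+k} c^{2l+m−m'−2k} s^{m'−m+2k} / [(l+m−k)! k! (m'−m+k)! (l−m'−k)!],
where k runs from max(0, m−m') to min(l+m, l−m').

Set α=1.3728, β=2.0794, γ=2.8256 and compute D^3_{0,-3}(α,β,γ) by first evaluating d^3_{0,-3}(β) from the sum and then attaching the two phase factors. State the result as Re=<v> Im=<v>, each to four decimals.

Re=0.2173 Im=-0.3025

Split into d^3_{0,-3}(β=2.0794) × two z-phases.
With c≡cos(β/2)=0.506479 and s≡sin(β/2)=0.862252, N=[6·6·1·720]^{1/2}=160.996894
Admissible k: 0..0 (factorial args all ≥0)
  k=0: (−1)^3·160.9969/(36)·0.5065^3·0.8623^3 = -0.372479
d^3_{0,-3}(2.0794) = -0.372479
D = (+1.000000+0.000000i)·(-0.372479)·(-0.583327+0.812238i) = +0.217277-0.302542i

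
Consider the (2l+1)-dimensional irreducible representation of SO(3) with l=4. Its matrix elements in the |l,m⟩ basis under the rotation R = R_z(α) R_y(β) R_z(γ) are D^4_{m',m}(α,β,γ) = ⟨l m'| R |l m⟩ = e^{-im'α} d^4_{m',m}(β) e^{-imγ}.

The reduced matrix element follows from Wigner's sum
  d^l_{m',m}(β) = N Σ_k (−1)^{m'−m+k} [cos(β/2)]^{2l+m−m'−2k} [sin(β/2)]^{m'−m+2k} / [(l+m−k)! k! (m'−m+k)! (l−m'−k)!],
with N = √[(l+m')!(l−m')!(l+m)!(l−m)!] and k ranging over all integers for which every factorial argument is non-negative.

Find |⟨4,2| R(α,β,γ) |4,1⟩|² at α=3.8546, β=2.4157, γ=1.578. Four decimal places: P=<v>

P=0.1274

Split into d^4_{2,1}(β=2.4157) × two z-phases.
c=cos(2.4157/2)=0.355030, s=sin(2.4157/2)=0.934855; N=√[720·2·120·6]=1018.233765
k: max(0,(1)−(2))=0 … min(4+(1),4−(2))=2
  k=0: (−1)^1·1018.2338/(240)·0.3550^7·0.9349^1 = -0.002820
  k=1: (−1)^2·1018.2338/(48)·0.3550^5·0.9349^3 = +0.097761
  k=2: (−1)^3·1018.2338/(72)·0.3550^3·0.9349^5 = -0.451889
d^4_{2,1}(2.4157) = -0.002820 +0.097761 -0.451889 = -0.356948
|D^4_{2,1}|² = |d^4_{2,1}(β)|² = (-0.356948)² = 0.127412 (the z-rotation phases have unit modulus)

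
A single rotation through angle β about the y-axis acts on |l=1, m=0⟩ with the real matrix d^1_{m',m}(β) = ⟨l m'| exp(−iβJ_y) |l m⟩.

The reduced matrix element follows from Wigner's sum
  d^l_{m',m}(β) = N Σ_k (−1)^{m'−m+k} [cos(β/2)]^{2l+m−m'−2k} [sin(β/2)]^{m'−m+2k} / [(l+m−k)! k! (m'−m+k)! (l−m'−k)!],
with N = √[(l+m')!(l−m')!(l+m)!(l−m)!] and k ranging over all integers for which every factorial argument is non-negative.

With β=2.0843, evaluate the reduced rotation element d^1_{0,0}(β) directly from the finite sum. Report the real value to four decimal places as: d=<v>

d^1_{0,0}(β=2.0843) via Wigner's sum:
With c≡cos(β/2)=0.504365 and s≡sin(β/2)=0.863491, N=[1·1·1·1]^{1/2}=1.000000
k: max(0,(0)−(0))=0 … min(1+(0),1−(0))=1
  k=0: (−1)^0·1.0000/(1)·0.5044^2·0.8635^0 = +0.254384
  k=1: (−1)^1·1.0000/(1)·0.5044^0·0.8635^2 = -0.745616
d^1_{0,0}(2.0843) = +0.254384 -0.745616 = -0.491232

d=-0.4912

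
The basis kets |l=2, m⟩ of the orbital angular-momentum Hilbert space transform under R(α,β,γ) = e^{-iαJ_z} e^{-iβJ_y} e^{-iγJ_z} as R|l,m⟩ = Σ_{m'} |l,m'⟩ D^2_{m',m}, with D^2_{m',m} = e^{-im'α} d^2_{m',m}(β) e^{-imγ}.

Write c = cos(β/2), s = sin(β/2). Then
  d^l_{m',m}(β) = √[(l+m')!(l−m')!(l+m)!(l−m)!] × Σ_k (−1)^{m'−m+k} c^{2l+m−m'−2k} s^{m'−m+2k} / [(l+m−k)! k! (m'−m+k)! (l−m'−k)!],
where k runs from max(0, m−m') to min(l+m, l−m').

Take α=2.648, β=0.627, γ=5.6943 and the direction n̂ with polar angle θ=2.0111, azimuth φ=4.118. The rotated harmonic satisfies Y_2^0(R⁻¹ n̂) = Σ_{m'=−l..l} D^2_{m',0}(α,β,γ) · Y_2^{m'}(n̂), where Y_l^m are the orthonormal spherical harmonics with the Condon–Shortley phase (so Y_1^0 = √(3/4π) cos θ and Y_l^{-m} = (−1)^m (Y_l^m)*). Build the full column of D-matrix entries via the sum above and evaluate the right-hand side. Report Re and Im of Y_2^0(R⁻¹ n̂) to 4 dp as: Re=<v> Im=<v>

Need the full column D^2_{m',0} for m'=−2..2 at α=2.648, β=0.627, γ=5.6943.
cos(β/2)=0.951260, sin(β/2)=0.308390
d^2_{-2,0}: single k=2 term ⇒ +0.210802;  D = +0.116160-0.175910i
d^2_{-1,0}: k∈[1..2] ⇒ +0.650240 -0.068340 = +0.581900;  D = -0.512442+0.275700i
d^2_{0,0}: k∈[0..2] ⇒ +0.818836 -0.344238 +0.009045 = +0.483643;  D = +0.483643+0.000000i
d^2_{1,0}: k∈[0..1] ⇒ -0.650240 +0.068340 = -0.581900;  D = +0.512442+0.275700i
d^2_{2,0}: single k=0 term ⇒ +0.210802;  D = +0.116160+0.175910i
Y_2^{m'}(θ=2.0111,φ=4.118) and Σ D·Y over m':
  (+0.1162-0.1759i)·(-0.1178-0.2933i)  (-0.5124+0.2757i)·(+0.1668-0.2468i)  (+0.4836+0.0000i)·(-0.1435+0.0000i)  (+0.5124+0.2757i)·(-0.1668-0.2468i)  (+0.1162+0.1759i)·(-0.1178+0.2933i)
Y_2^0(R⁻¹ n̂) = -0.234862+0.000000i

Re=-0.2349 Im=0.0000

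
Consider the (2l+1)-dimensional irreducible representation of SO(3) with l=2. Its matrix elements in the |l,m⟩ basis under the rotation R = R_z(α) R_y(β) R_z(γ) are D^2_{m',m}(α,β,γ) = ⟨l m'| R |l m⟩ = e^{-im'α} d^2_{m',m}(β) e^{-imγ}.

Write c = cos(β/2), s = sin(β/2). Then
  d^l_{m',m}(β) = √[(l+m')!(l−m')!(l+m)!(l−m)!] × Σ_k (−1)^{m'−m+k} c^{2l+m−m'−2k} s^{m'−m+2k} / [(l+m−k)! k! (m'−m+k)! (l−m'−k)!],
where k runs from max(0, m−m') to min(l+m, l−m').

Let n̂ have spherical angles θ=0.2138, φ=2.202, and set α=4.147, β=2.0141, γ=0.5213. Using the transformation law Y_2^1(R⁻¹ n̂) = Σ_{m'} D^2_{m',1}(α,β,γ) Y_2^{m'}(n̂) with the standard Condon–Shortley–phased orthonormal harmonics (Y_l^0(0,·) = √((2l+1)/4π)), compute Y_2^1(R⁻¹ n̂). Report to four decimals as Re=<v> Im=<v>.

Re=-0.3156 Im=0.0952

Need the full column D^2_{m',1} for m'=−2..2 at α=4.147, β=2.0141, γ=0.5213.
cos(β/2)=0.534357, sin(β/2)=0.845259
d^2_{-2,1}: single k=3 term ⇒ +0.645403;  D = +0.052402+0.643272i
d^2_{-1,1}: k∈[2..3] ⇒ +0.612017 -0.510457 = +0.101559;  D = -0.089889-0.047268i
d^2_{0,1}: k∈[1..2] ⇒ +0.315907 -0.790454 = -0.474547;  D = -0.411514+0.236328i
d^2_{1,1}: k∈[0..1] ⇒ +0.081531 -0.612017 = -0.530485;  D = +0.023381-0.529970i
d^2_{2,1}: single k=0 term ⇒ -0.257937;  D = +0.211495+0.147653i
Y_2^{m'}(θ=0.2138,φ=2.202) and Σ D·Y over m':
  (+0.0524+0.6433i)·(-0.0053+0.0166i)  (-0.0899-0.0473i)·(-0.0945-0.1293i)  (-0.4115+0.2363i)·(+0.5882+0.0000i)  (+0.0234-0.5300i)·(+0.0945-0.1293i)  (+0.2115+0.1477i)·(-0.0053-0.0166i)
Y_2^1(R⁻¹ n̂) = -0.315593+0.095167i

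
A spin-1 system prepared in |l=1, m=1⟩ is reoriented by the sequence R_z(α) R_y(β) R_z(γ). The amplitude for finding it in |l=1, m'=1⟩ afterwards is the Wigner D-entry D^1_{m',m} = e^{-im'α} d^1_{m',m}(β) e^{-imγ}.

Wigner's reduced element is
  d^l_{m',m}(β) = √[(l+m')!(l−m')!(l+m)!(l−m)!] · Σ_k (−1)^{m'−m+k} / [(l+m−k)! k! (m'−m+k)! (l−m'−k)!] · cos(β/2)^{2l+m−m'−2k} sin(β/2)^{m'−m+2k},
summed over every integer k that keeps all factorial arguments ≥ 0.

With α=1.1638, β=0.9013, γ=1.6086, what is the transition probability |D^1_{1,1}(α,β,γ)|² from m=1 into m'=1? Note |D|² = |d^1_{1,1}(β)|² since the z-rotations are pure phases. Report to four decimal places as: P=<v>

D^1_{1,1}(1.1638,0.9013,1.6086) = e^{-i·1·1.1638}·d^1_{1,1}(0.9013)·e^{-i·1·1.6086}. Compute d first:
c=cos(0.9013/2)=0.900164, s=sin(0.9013/2)=0.435551; N=√[2·1·2·1]=2.000000
The bounds max(0,m−m')=0 and min(l+m,l−m')=0 give 1 term
  k=0: (−1)^0·2.0000/(2)·0.9002^2·0.4356^0 = +0.810296
d^1_{1,1}(0.9013) = +0.810296
|D^1_{1,1}|² = |d^1_{1,1}(β)|² = (+0.810296)² = 0.656579 (the z-rotation phases have unit modulus)

P=0.6566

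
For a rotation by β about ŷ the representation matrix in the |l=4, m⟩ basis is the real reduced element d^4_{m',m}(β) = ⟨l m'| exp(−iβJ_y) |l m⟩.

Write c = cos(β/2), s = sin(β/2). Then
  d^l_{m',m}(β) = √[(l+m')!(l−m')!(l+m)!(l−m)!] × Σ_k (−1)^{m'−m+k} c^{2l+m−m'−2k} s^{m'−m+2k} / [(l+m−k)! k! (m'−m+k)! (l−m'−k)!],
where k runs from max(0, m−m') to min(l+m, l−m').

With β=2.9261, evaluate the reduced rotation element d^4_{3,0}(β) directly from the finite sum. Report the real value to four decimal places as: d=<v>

d=0.0141

d^4_{3,0}(β=2.9261) via Wigner's sum:
With c≡cos(β/2)=0.107538 and s≡sin(β/2)=0.994201, N=[5040·1·24·24]^{1/2}=1703.830978
The bounds max(0,m−m')=0 and min(l+m,l−m')=1 give 2 terms
  k=0: (−1)^3·1703.8310/(144)·0.1075^5·0.9942^3 = -0.000167
  k=1: (−1)^4·1703.8310/(144)·0.1075^3·0.9942^5 = +0.014293
d^4_{3,0}(2.9261) = -0.000167 +0.014293 = +0.014126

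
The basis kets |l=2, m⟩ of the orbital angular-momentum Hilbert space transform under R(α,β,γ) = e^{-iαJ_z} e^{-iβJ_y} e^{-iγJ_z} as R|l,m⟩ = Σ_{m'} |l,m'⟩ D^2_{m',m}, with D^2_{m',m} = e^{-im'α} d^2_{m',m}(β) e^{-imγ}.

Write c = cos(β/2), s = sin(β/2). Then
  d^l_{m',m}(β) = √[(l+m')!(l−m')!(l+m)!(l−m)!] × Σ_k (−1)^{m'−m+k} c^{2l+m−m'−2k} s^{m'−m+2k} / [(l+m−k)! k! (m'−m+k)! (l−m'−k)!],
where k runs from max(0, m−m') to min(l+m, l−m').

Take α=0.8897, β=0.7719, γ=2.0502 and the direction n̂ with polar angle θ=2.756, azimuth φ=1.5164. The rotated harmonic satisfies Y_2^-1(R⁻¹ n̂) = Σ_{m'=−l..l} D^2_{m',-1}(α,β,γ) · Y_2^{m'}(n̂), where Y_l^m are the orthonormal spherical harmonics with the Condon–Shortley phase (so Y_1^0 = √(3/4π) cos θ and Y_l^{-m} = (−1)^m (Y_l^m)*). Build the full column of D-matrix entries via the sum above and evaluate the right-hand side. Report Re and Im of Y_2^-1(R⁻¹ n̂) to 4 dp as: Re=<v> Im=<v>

Re=0.0708 Im=-0.3031

Need the full column D^2_{m',-1} for m'=−2..2 at α=0.8897, β=0.7719, γ=2.0502.
cos(β/2)=0.926441, sin(β/2)=0.376439
d^2_{-2,-1}: single k=1 term ⇒ +0.598658;  D = -0.462471-0.380147i
d^2_{-1,-1}: k∈[0..1] ⇒ +0.736667 -0.364878 = +0.371790;  D = -0.364253+0.074480i
d^2_{0,-1}: k∈[0..1] ⇒ -0.733203 +0.121054 = -0.612149;  D = +0.282354-0.543142i
d^2_{1,-1}: k∈[0..1] ⇒ +0.364878 -0.020081 = +0.344797;  D = +0.137533+0.316180i
d^2_{2,-1}: single k=0 term ⇒ -0.098840;  D = -0.095238-0.026440i
Y_2^{m'}(θ=2.756,φ=1.5164) and Σ D·Y over m':
  (-0.4625-0.3801i)·(-0.0543-0.0059i)  (-0.3643+0.0745i)·(-0.0146+0.2688i)  (+0.2824-0.5431i)·(+0.4969+0.0000i)  (+0.1375+0.3162i)·(+0.0146+0.2688i)  (-0.0952-0.0264i)·(-0.0543+0.0059i)
Y_2^-1(R⁻¹ n̂) = +0.070832-0.303056i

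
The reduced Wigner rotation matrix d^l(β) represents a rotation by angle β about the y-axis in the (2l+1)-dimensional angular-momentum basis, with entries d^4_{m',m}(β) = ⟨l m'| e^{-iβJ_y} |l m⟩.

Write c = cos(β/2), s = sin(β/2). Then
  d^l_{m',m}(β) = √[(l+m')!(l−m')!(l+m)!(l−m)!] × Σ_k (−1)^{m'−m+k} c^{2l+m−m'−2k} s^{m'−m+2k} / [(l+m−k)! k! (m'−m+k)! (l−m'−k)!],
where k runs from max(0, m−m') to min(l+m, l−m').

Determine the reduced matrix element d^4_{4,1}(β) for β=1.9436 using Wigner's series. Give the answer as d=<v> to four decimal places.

d=-0.2402

d^4_{4,1}(β=1.9436) via Wigner's sum:
c=cos(1.9436/2)=0.563814, s=sin(1.9436/2)=0.825902; N=√[40320·1·120·6]=5387.986637
The bounds max(0,m−m')=0 and min(l+m,l−m')=0 give 1 term
  k=0: (−1)^3·5387.9866/(720)·0.5638^5·0.8259^3 = -0.240192
d^4_{4,1}(1.9436) = -0.240192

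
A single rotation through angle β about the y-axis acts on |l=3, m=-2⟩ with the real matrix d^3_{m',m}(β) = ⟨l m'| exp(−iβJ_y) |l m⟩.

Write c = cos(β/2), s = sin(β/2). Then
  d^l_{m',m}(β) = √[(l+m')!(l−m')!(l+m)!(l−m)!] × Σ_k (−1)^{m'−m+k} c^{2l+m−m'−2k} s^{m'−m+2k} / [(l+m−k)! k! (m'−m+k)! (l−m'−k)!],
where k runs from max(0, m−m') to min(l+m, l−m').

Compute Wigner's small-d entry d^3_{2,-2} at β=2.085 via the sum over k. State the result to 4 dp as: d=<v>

d^3_{2,-2}(β=2.085) via Wigner's sum:
c=cos(2.085/2)=0.504063, s=sin(2.085/2)=0.863667; N=√[120·1·1·120]=120.000000
k∈{0,1} keeps every argument non-negative
  k=0: (−1)^4·120.0000/(24)·0.5041^2·0.8637^4 = +0.706846
  k=1: (−1)^5·120.0000/(120)·0.5041^0·0.8637^6 = -0.415029
d^3_{2,-2}(2.085) = +0.706846 -0.415029 = +0.291817

d=0.2918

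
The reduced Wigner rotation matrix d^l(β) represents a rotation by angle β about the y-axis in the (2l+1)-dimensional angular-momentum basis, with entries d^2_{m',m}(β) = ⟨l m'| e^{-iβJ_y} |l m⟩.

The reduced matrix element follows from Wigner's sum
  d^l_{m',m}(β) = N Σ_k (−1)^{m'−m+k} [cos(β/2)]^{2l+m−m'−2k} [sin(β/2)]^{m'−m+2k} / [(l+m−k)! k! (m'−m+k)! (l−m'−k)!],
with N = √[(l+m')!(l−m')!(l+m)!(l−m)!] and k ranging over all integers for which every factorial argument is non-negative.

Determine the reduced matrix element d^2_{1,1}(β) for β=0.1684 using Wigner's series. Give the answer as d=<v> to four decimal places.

d=0.9648

d^2_{1,1}(β=0.1684) via Wigner's sum:
With c≡cos(β/2)=0.996457 and s≡sin(β/2)=0.084101, N=[6·1·6·1]^{1/2}=6.000000
k: max(0,(1)−(1))=0 … min(2+(1),2−(1))=1
  k=0: (−1)^0·6.0000/(6)·0.9965^4·0.0841^0 = +0.985904
  k=1: (−1)^1·6.0000/(2)·0.9965^2·0.0841^2 = -0.021069
d^2_{1,1}(0.1684) = +0.985904 -0.021069 = +0.964836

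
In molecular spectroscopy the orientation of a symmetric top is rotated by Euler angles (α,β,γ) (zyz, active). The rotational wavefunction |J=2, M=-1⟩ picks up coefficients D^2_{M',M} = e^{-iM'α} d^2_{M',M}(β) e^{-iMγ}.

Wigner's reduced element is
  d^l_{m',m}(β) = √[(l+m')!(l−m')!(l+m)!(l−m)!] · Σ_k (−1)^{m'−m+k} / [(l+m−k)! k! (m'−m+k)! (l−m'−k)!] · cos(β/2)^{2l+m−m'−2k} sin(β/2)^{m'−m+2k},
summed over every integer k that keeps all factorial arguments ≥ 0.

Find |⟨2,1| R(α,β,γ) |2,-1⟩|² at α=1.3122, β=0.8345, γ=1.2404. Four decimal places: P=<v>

P=0.1481

First d^2_{1,-1}(β=0.8345), then the phase factors e^{-i(1)α} and e^{-i(-1)γ}:
With c≡cos(β/2)=0.914207 and s≡sin(β/2)=0.405248, N=[6·1·1·6]^{1/2}=6.000000
k∈{0,1} keeps every argument non-negative
  k=0: (−1)^2·6.0000/(2)·0.9142^2·0.4052^2 = +0.411767
  k=1: (−1)^3·6.0000/(6)·0.9142^0·0.4052^4 = -0.026970
d^2_{1,-1}(0.8345) = +0.411767 -0.026970 = +0.384797
|D^2_{1,-1}|² = |d^2_{1,-1}(β)|² = (+0.384797)² = 0.148069 (the z-rotation phases have unit modulus)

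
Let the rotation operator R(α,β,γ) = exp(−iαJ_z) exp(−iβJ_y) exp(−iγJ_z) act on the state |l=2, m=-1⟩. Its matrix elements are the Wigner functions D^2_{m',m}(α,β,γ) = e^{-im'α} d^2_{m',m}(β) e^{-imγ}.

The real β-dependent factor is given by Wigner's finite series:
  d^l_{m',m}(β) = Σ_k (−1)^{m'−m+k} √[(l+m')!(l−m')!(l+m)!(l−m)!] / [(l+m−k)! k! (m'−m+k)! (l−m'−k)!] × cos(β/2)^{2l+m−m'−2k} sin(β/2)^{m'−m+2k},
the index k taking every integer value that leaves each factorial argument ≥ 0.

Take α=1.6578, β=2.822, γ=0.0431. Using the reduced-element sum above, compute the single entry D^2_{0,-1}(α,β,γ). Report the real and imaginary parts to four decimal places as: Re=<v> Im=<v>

D^2_{0,-1}(1.6578,2.822,0.0431) = e^{-i·0·1.6578}·d^2_{0,-1}(2.822)·e^{-i·-1·0.0431}. Compute d first:
With c≡cos(β/2)=0.159117 and s≡sin(β/2)=0.987260, N=[2·2·1·6]^{1/2}=4.898979
The bounds max(0,m−m')=0 and min(l+m,l−m')=1 give 2 terms
  k=0: (−1)^1·4.8990/(2)·0.1591^3·0.9873^1 = -0.009742
  k=1: (−1)^2·4.8990/(2)·0.1591^1·0.9873^3 = +0.375048
d^2_{0,-1}(2.822) = -0.009742 +0.375048 = +0.365306
D = (+1.000000+0.000000i)·(+0.365306)·(+0.999071+0.043087i) = +0.364966+0.015740i

Re=0.3650 Im=0.0157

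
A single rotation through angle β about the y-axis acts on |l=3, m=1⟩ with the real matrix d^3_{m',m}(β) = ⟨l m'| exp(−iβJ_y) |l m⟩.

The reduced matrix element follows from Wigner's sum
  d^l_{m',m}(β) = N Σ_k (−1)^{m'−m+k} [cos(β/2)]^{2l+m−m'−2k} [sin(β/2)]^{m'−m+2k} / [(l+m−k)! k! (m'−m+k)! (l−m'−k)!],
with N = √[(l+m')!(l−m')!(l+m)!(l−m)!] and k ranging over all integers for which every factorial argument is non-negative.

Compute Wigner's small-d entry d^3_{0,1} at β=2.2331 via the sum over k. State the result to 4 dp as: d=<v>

d=0.3042

d^3_{0,1}(β=2.2331) via Wigner's sum:
c=cos(2.2331/2)=0.438785, s=sin(2.2331/2)=0.898592; N=√[6·6·24·2]=41.569219
k: max(0,(1)−(0))=1 … min(3+(1),3−(0))=3
  k=1: (−1)^0·41.5692/(12)·0.4388^5·0.8986^1 = +0.050631
  k=2: (−1)^1·41.5692/(4)·0.4388^3·0.8986^3 = -0.637023
  k=3: (−1)^2·41.5692/(12)·0.4388^1·0.8986^5 = +0.890544
d^3_{0,1}(2.2331) = +0.050631 -0.637023 +0.890544 = +0.304151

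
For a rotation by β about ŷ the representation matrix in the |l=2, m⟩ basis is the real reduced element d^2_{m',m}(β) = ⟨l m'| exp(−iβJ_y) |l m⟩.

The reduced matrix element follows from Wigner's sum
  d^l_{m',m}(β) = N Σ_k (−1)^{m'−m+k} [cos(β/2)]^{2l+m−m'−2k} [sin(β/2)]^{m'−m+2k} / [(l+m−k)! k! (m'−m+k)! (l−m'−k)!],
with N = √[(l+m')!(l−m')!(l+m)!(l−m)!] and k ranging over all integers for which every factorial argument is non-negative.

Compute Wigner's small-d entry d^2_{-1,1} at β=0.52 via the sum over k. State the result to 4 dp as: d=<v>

d^2_{-1,1}(β=0.52) via Wigner's sum:
With c≡cos(β/2)=0.966390 and s≡sin(β/2)=0.257081, N=[1·6·6·1]^{1/2}=6.000000
k∈{2,3} keeps every argument non-negative
  k=2: (−1)^0·6.0000/(2)·0.9664^2·0.2571^2 = +0.185167
  k=3: (−1)^1·6.0000/(6)·0.9664^0·0.2571^4 = -0.004368
d^2_{-1,1}(0.52) = +0.185167 -0.004368 = +0.180799

d=0.1808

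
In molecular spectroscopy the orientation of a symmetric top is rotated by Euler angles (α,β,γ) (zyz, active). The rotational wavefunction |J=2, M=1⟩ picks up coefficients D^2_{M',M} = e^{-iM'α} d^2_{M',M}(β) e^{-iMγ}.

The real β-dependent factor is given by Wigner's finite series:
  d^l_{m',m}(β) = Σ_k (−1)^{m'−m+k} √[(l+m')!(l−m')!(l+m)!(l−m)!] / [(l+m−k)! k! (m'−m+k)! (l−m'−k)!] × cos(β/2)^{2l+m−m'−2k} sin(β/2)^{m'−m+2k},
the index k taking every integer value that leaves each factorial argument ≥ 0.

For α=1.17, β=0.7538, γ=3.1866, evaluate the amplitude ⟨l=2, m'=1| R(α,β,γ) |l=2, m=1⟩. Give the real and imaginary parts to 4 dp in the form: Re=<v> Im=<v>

First d^2_{1,1}(β=0.7538), then the phase factors e^{-i(1)α} and e^{-i(1)γ}:
With c≡cos(β/2)=0.929810 and s≡sin(β/2)=0.368040, N=[6·1·6·1]^{1/2}=6.000000
The bounds max(0,m−m')=0 and min(l+m,l−m')=1 give 2 terms
  k=0: (−1)^0·6.0000/(6)·0.9298^4·0.3680^0 = +0.747441
  k=1: (−1)^1·6.0000/(2)·0.9298^2·0.3680^2 = -0.351317
d^2_{1,1}(0.7538) = +0.747441 -0.351317 = +0.396124
Phases: e^{-i·(1)·1.17}=+0.390152-0.920751i, e^{-i·(1)·3.1866}=-0.998987+0.044992i ⇒ D=-0.137982+0.371315i

Re=-0.1380 Im=0.3713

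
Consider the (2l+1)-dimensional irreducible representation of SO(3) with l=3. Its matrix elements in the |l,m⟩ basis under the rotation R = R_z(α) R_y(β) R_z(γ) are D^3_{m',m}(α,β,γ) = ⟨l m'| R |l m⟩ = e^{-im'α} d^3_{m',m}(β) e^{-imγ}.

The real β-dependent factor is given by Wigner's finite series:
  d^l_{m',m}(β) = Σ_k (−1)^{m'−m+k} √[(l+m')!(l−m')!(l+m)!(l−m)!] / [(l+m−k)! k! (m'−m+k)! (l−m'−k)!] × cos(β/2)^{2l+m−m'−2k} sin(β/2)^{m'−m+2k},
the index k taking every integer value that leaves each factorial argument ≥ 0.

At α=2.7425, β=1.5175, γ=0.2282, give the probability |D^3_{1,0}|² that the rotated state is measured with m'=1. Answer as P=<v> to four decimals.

First d^3_{1,0}(β=1.5175), then the phase factors e^{-i(1)α} and e^{-i(0)γ}:
Half-angle: c=0.725697, s=0.688015. N=√(24·2·6·6)=41.569219
k: max(0,(0)−(1))=0 … min(3+(0),3−(1))=2
  k=0: (−1)^1·41.5692/(12)·0.7257^5·0.6880^1 = -0.479694
  k=1: (−1)^2·41.5692/(4)·0.7257^3·0.6880^3 = +1.293512
  k=2: (−1)^3·41.5692/(12)·0.7257^1·0.6880^5 = -0.387556
d^3_{1,0}(1.5175) = -0.479694 +1.293512 -0.387556 = +0.426263
|D^3_{1,0}|² = |d^3_{1,0}(β)|² = (+0.426263)² = 0.181700 (the z-rotation phases have unit modulus)

P=0.1817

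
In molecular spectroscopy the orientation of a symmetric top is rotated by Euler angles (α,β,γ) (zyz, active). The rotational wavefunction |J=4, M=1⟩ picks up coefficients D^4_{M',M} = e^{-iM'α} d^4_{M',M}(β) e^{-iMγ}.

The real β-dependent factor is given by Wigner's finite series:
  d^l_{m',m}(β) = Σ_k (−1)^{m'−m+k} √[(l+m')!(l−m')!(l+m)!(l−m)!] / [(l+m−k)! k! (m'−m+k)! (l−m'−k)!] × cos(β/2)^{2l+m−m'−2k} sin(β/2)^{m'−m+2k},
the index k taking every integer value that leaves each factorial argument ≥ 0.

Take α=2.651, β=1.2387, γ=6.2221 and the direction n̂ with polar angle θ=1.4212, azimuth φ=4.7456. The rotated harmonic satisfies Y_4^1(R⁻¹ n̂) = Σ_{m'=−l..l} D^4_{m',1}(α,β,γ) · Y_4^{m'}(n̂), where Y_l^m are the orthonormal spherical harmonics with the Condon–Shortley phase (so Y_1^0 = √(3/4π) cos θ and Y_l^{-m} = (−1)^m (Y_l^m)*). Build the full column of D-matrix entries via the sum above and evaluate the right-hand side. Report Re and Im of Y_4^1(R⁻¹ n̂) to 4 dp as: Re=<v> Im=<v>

Re=0.1242 Im=-0.2936

Need the full column D^4_{m',1} for m'=−4..4 at α=2.651, β=1.2387, γ=6.2221.
cos(β/2)=0.814256, sin(β/2)=0.580506
d^4_{-4,1}: single k=5 term ⇒ +0.266324;  D = -0.086424-0.251912i
d^4_{-3,1}: k∈[4..5] ⇒ +0.660374 -0.201388 = +0.458986;  D = -0.073172+0.453116i
d^4_{-2,1}: k∈[3..5] ⇒ +0.990239 -0.754958 +0.076744 = +0.312025;  D = +0.189006-0.248266i
d^4_{-1,1}: k∈[2..5] ⇒ +0.982153 -1.497587 +0.380587 -0.012896 = -0.147743;  D = +0.134324-0.061524i
d^4_{0,1}: k∈[1..4] ⇒ +0.616096 -1.878846 +0.954955 -0.080895 = -0.388691;  D = -0.387966-0.023729i
d^4_{1,1}: k∈[0..3] ⇒ +0.193236 -1.473229 +1.497587 -0.253724 = -0.036131;  D = +0.030771+0.018937i
d^4_{2,1}: k∈[0..2] ⇒ -0.584480 +1.485358 -0.503305 = +0.397573;  D = +0.200480+0.343325i
d^4_{3,1}: k∈[0..1] ⇒ +0.779560 -0.660374 = +0.119186;  D = -0.004520-0.119100i
d^4_{4,1}: single k=0 term ⇒ -0.523985;  D = +0.229169-0.471213i
Y_4^{m'}(θ=1.4212,φ=4.7456) and Σ D·Y over m':
  (-0.0864-0.2519i)·(+0.4194-0.0560i)  (-0.0732+0.4531i)·(-0.0179-0.1795i)  (+0.1890-0.2483i)·(+0.2756-0.0183i)  (+0.1343-0.0615i)·(-0.0066-0.1982i)  (-0.3880-0.0237i)·(+0.2487+0.0000i)  (+0.0308+0.0189i)·(+0.0066-0.1982i)  (+0.2005+0.3433i)·(+0.2756+0.0183i)  (-0.0045-0.1191i)·(+0.0179-0.1795i)  (+0.2292-0.4712i)·(+0.4194+0.0560i)
Y_4^1(R⁻¹ n̂) = +0.124229-0.293573i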